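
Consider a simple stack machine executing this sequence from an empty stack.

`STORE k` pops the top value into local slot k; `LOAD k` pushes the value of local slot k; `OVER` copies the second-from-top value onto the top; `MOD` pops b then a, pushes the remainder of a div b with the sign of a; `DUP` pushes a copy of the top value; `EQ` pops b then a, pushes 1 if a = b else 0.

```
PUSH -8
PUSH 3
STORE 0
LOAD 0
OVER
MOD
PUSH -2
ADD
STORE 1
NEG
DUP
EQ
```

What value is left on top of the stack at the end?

PUSH -8 → -8
PUSH 3  → -8 3
STORE 0 → -8
LOAD 0  → -8 3
OVER    → -8 3 -8
MOD     → -8 3
PUSH -2 → -8 3 -2
ADD     → -8 1
STORE 1 → -8
NEG     → 8
DUP     → 8 8
EQ      → 1

1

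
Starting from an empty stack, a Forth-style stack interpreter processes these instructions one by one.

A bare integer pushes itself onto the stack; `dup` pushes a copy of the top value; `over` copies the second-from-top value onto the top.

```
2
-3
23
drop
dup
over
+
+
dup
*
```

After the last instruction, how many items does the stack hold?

2

2     [2]
-3    [2, -3]
23    [2, -3, 23]
drop  [2, -3]
dup   [2, -3, -3]
over  [2, -3, -3, -3]
+     [2, -3, -6]
+     [2, -9]
dup   [2, -9, -9]
*     [2, 81]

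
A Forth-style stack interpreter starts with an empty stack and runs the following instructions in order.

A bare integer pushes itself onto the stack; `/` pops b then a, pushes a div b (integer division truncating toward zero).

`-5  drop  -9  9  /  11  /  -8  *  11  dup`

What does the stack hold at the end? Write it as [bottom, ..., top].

[0, 11, 11]

-5   → -5
drop → (empty)
-9   → -9
9    → -9 9
/    → -1
11   → -1 11
/    → 0
-8   → 0 -8
*    → 0
11   → 0 11
dup  → 0 11 11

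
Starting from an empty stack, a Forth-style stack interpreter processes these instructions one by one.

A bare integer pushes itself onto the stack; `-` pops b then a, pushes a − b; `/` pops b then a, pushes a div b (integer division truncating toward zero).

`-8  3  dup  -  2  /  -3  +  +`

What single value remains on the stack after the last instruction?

-11

-8  -> [-8]
3   -> [-8, 3]
dup -> [-8, 3, 3]
-   -> [-8, 0]
2   -> [-8, 0, 2]
/   -> [-8, 0]
-3  -> [-8, 0, -3]
+   -> [-8, -3]
+   -> [-11]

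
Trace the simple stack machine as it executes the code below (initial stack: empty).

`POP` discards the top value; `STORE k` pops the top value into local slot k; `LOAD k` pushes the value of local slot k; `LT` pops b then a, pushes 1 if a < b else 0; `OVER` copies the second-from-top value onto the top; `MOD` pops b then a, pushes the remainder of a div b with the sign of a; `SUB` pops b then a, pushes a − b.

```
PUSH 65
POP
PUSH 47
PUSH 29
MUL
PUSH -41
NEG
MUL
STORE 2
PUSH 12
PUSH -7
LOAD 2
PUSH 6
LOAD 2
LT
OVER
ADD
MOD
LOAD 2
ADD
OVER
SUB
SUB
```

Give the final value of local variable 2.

PUSH 65  → 65
POP      → (empty)
PUSH 47  → 47
PUSH 29  → 47 29
MUL      → 1363
PUSH -41 → 1363 -41
NEG      → 1363 41
MUL      → 55883
STORE 2  → (empty)
PUSH 12  → 12
PUSH -7  → 12 -7
LOAD 2   → 12 -7 55883
PUSH 6   → 12 -7 55883 6
LOAD 2   → 12 -7 55883 6 55883
LT       → 12 -7 55883 1
OVER     → 12 -7 55883 1 55883
ADD      → 12 -7 55883 55884
MOD      → 12 -7 55883
LOAD 2   → 12 -7 55883 55883
ADD      → 12 -7 111766
OVER     → 12 -7 111766 -7
SUB      → 12 -7 111773
SUB      → 12 -111780

55883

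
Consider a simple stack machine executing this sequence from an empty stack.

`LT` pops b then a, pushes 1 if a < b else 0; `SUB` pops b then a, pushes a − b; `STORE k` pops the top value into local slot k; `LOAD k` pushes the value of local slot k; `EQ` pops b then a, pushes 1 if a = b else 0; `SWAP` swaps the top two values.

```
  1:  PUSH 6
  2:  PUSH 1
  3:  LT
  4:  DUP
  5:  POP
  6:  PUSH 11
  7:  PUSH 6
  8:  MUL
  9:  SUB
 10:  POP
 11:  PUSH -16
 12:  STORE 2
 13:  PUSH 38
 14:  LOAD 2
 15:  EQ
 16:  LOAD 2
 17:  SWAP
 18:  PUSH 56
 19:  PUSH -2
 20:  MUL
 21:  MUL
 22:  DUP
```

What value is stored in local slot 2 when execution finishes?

-16

PUSH 6   → [6]
PUSH 1   → [6, 1]
LT       → [0]
DUP      → [0, 0]
POP      → [0]
PUSH 11  → [0, 11]
PUSH 6   → [0, 11, 6]
MUL      → [0, 66]
SUB      → [-66]
POP      → []
PUSH -16 → [-16]
STORE 2  → []
PUSH 38  → [38]
LOAD 2   → [38, -16]
EQ       → [0]
LOAD 2   → [0, -16]
SWAP     → [-16, 0]
PUSH 56  → [-16, 0, 56]
PUSH -2  → [-16, 0, 56, -2]
MUL      → [-16, 0, -112]
MUL      → [-16, 0]
DUP      → [-16, 0, 0]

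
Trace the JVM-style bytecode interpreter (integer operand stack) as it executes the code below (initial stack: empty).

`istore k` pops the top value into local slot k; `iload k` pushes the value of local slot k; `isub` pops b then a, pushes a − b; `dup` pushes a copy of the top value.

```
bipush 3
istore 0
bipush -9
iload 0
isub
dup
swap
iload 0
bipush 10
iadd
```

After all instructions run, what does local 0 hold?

bipush 3  : [3]
istore 0  : []
bipush -9 : [-9]
iload 0   : [-9, 3]
isub      : [-12]
dup       : [-12, -12]
swap      : [-12, -12]
iload 0   : [-12, -12, 3]
bipush 10 : [-12, -12, 3, 10]
iadd      : [-12, -12, 13]

3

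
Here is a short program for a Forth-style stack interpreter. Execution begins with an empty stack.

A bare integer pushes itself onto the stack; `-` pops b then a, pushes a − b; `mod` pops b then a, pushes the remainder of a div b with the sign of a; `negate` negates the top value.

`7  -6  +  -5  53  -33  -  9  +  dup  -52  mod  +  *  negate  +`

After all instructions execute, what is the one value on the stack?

691

7      → [7]
-6     → [7, -6]
+      → [1]
-5     → [1, -5]
53     → [1, -5, 53]
-33    → [1, -5, 53, -33]
-      → [1, -5, 86]
9      → [1, -5, 86, 9]
+      → [1, -5, 95]
dup    → [1, -5, 95, 95]
-52    → [1, -5, 95, 95, -52]
mod    → [1, -5, 95, 43]
+      → [1, -5, 138]
*      → [1, -690]
negate → [1, 690]
+      → [691]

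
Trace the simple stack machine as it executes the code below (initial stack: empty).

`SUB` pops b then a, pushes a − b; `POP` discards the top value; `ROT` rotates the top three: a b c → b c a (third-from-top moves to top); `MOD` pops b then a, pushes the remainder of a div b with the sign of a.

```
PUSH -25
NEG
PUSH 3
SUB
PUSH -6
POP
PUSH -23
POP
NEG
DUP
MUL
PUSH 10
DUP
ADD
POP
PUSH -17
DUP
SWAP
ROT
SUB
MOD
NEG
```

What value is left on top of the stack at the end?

17

PUSH -25 -> [-25]
NEG      -> [25]
PUSH 3   -> [25, 3]
SUB      -> [22]
PUSH -6  -> [22, -6]
POP      -> [22]
PUSH -23 -> [22, -23]
POP      -> [22]
NEG      -> [-22]
DUP      -> [-22, -22]
MUL      -> [484]
PUSH 10  -> [484, 10]
DUP      -> [484, 10, 10]
ADD      -> [484, 20]
POP      -> [484]
PUSH -17 -> [484, -17]
DUP      -> [484, -17, -17]
SWAP     -> [484, -17, -17]
ROT      -> [-17, -17, 484]
SUB      -> [-17, -501]
MOD      -> [-17]
NEG      -> [17]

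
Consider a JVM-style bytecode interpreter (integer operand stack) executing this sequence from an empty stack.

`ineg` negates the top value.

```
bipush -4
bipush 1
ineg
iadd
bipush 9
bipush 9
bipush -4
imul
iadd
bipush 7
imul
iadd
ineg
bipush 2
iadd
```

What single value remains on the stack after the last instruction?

bipush -4 → -4
bipush 1  → -4 1
ineg      → -4 -1
iadd      → -5
bipush 9  → -5 9
bipush 9  → -5 9 9
bipush -4 → -5 9 9 -4
imul      → -5 9 -36
iadd      → -5 -27
bipush 7  → -5 -27 7
imul      → -5 -189
iadd      → -194
ineg      → 194
bipush 2  → 194 2
iadd      → 196

196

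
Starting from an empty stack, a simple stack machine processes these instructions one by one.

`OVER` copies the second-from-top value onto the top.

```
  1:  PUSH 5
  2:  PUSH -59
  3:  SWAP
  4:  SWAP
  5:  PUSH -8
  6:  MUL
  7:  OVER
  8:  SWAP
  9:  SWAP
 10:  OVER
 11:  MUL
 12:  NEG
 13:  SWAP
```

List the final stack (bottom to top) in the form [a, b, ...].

[5, -2360, 472]

PUSH 5    [5]
PUSH -59  [5, -59]
SWAP      [-59, 5]
SWAP      [5, -59]
PUSH -8   [5, -59, -8]
MUL       [5, 472]
OVER      [5, 472, 5]
SWAP      [5, 5, 472]
SWAP      [5, 472, 5]
OVER      [5, 472, 5, 472]
MUL       [5, 472, 2360]
NEG       [5, 472, -2360]
SWAP      [5, -2360, 472]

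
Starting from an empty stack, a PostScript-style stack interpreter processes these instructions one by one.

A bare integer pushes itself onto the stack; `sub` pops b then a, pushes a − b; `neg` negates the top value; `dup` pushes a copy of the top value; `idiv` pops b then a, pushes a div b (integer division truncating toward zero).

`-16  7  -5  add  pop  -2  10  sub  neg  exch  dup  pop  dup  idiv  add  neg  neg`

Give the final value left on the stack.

13

-16   [-16]
7     [-16, 7]
-5    [-16, 7, -5]
add   [-16, 2]
pop   [-16]
-2    [-16, -2]
10    [-16, -2, 10]
sub   [-16, -12]
neg   [-16, 12]
exch  [12, -16]
dup   [12, -16, -16]
pop   [12, -16]
dup   [12, -16, -16]
idiv  [12, 1]
add   [13]
neg   [-13]
neg   [13]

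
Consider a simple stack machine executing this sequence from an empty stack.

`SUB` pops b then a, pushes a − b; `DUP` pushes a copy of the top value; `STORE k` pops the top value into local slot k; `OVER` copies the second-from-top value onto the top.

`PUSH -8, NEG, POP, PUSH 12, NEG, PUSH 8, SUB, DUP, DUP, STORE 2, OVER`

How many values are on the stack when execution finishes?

3

PUSH -8 -> [-8]
NEG     -> [8]
POP     -> []
PUSH 12 -> [12]
NEG     -> [-12]
PUSH 8  -> [-12, 8]
SUB     -> [-20]
DUP     -> [-20, -20]
DUP     -> [-20, -20, -20]
STORE 2 -> [-20, -20]
OVER    -> [-20, -20, -20]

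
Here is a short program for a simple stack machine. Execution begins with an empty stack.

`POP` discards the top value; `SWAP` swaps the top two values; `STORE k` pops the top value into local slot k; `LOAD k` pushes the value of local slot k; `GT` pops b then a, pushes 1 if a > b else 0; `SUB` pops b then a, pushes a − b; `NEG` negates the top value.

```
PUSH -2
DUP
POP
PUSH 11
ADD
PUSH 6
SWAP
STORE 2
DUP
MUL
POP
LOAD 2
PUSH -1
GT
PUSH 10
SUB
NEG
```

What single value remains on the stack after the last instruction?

PUSH -2 → [-2]
DUP     → [-2, -2]
POP     → [-2]
PUSH 11 → [-2, 11]
ADD     → [9]
PUSH 6  → [9, 6]
SWAP    → [6, 9]
STORE 2 → [6]
DUP     → [6, 6]
MUL     → [36]
POP     → []
LOAD 2  → [9]
PUSH -1 → [9, -1]
GT      → [1]
PUSH 10 → [1, 10]
SUB     → [-9]
NEG     → [9]

9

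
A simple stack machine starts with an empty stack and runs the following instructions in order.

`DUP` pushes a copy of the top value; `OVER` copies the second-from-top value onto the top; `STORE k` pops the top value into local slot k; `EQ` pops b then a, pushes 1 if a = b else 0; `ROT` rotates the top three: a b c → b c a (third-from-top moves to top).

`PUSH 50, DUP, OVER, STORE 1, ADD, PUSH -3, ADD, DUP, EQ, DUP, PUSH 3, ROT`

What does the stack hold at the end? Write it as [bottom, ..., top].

[1, 3, 1]

PUSH 50  50
DUP      50 50
OVER     50 50 50
STORE 1  50 50
ADD      100
PUSH -3  100 -3
ADD      97
DUP      97 97
EQ       1
DUP      1 1
PUSH 3   1 1 3
ROT      1 3 1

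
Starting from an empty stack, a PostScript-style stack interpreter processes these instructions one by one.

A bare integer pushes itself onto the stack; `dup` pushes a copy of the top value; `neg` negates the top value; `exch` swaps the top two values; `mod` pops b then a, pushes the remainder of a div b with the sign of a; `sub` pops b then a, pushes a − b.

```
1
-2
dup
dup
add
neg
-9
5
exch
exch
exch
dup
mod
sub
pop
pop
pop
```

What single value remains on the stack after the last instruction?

1

1     1
-2    1 -2
dup   1 -2 -2
dup   1 -2 -2 -2
add   1 -2 -4
neg   1 -2 4
-9    1 -2 4 -9
5     1 -2 4 -9 5
exch  1 -2 4 5 -9
exch  1 -2 4 -9 5
exch  1 -2 4 5 -9
dup   1 -2 4 5 -9 -9
mod   1 -2 4 5 0
sub   1 -2 4 5
pop   1 -2 4
pop   1 -2
pop   1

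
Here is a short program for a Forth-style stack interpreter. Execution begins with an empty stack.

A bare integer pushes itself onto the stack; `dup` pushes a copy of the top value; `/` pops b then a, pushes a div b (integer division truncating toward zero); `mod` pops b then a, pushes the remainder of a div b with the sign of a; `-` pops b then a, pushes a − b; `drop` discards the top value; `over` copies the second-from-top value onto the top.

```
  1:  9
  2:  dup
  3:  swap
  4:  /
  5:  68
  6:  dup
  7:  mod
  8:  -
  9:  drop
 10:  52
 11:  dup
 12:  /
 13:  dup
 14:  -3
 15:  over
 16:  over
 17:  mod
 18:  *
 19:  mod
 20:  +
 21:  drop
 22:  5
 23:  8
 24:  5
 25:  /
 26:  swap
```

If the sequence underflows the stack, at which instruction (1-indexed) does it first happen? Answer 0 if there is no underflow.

0

9    -> 9
dup  -> 9 9
swap -> 9 9
/    -> 1
68   -> 1 68
dup  -> 1 68 68
mod  -> 1 0
-    -> 1
drop -> (empty)
52   -> 52
dup  -> 52 52
/    -> 1
dup  -> 1 1
-3   -> 1 1 -3
over -> 1 1 -3 1
over -> 1 1 -3 1 -3
mod  -> 1 1 -3 1
*    -> 1 1 -3
mod  -> 1 1
+    -> 2
drop -> (empty)
5    -> 5
8    -> 5 8
5    -> 5 8 5
/    -> 5 1
swap -> 1 5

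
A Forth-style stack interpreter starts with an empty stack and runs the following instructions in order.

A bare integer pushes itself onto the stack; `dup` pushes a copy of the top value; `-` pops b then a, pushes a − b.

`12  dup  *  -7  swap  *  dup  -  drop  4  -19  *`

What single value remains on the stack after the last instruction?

12    [12]
dup   [12, 12]
*     [144]
-7    [144, -7]
swap  [-7, 144]
*     [-1008]
dup   [-1008, -1008]
-     [0]
drop  []
4     [4]
-19   [4, -19]
*     [-76]

-76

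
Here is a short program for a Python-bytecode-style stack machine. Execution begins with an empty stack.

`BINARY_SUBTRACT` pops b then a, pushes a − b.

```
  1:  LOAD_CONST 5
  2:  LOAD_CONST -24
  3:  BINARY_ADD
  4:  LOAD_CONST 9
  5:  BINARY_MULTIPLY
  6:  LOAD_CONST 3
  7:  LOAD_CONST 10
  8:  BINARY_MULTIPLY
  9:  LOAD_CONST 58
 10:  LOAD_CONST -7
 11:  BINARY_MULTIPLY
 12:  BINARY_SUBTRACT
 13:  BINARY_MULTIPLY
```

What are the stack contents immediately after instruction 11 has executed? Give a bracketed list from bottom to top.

[-171, 30, -406]

LOAD_CONST 5    -> [5]
LOAD_CONST -24  -> [5, -24]
BINARY_ADD      -> [-19]
LOAD_CONST 9    -> [-19, 9]
BINARY_MULTIPLY -> [-171]
LOAD_CONST 3    -> [-171, 3]
LOAD_CONST 10   -> [-171, 3, 10]
BINARY_MULTIPLY -> [-171, 30]
LOAD_CONST 58   -> [-171, 30, 58]
LOAD_CONST -7   -> [-171, 30, 58, -7]
BINARY_MULTIPLY -> [-171, 30, -406]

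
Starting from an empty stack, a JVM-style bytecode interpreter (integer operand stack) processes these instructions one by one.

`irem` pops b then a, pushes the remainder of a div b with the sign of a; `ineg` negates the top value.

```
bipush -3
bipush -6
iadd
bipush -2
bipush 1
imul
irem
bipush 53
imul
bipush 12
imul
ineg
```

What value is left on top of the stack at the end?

bipush -3 → -3
bipush -6 → -3 -6
iadd      → -9
bipush -2 → -9 -2
bipush 1  → -9 -2 1
imul      → -9 -2
irem      → -1
bipush 53 → -1 53
imul      → -53
bipush 12 → -53 12
imul      → -636
ineg      → 636

636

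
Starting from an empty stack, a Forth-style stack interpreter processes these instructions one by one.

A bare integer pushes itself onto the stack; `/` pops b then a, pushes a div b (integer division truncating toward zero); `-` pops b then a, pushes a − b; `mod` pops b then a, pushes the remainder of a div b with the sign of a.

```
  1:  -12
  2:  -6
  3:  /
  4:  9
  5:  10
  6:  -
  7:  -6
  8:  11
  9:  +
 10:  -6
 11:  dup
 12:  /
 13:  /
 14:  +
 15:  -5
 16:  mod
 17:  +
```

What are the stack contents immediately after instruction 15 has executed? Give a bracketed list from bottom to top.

[2, 4, -5]

-12 : [-12]
-6  : [-12, -6]
/   : [2]
9   : [2, 9]
10  : [2, 9, 10]
-   : [2, -1]
-6  : [2, -1, -6]
11  : [2, -1, -6, 11]
+   : [2, -1, 5]
-6  : [2, -1, 5, -6]
dup : [2, -1, 5, -6, -6]
/   : [2, -1, 5, 1]
/   : [2, -1, 5]
+   : [2, 4]
-5  : [2, 4, -5]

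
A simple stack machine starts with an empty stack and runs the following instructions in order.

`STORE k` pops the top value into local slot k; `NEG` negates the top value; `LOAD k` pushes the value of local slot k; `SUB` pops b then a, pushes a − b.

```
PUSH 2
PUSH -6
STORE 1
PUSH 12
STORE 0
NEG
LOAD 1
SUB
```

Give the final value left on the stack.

4

PUSH 2   2
PUSH -6  2 -6
STORE 1  2
PUSH 12  2 12
STORE 0  2
NEG      -2
LOAD 1   -2 -6
SUB      4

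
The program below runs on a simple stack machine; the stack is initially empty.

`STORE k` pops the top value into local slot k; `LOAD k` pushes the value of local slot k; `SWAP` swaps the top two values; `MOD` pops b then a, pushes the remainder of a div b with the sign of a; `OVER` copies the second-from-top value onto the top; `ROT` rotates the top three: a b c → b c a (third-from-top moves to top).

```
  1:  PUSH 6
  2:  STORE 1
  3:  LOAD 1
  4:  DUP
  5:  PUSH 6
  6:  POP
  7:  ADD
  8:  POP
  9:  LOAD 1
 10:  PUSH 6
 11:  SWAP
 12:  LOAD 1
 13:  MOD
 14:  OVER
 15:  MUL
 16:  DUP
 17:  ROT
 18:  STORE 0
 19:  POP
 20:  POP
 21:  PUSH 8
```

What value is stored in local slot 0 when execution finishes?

PUSH 6  : [6]
STORE 1 : []
LOAD 1  : [6]
DUP     : [6, 6]
PUSH 6  : [6, 6, 6]
POP     : [6, 6]
ADD     : [12]
POP     : []
LOAD 1  : [6]
PUSH 6  : [6, 6]
SWAP    : [6, 6]
LOAD 1  : [6, 6, 6]
MOD     : [6, 0]
OVER    : [6, 0, 6]
MUL     : [6, 0]
DUP     : [6, 0, 0]
ROT     : [0, 0, 6]
STORE 0 : [0, 0]
POP     : [0]
POP     : []
PUSH 8  : [8]

6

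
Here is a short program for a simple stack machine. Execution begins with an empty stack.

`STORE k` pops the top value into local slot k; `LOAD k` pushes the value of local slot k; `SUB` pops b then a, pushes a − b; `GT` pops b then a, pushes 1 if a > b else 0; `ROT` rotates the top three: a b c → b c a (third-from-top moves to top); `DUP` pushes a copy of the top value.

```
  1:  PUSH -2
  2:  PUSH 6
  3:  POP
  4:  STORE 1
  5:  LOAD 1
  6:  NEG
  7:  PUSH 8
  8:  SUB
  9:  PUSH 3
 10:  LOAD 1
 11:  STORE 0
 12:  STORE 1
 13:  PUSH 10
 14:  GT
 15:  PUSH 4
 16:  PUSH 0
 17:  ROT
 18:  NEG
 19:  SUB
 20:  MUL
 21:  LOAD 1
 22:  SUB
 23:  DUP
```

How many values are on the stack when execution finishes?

2

PUSH -2 -> [-2]
PUSH 6  -> [-2, 6]
POP     -> [-2]
STORE 1 -> []
LOAD 1  -> [-2]
NEG     -> [2]
PUSH 8  -> [2, 8]
SUB     -> [-6]
PUSH 3  -> [-6, 3]
LOAD 1  -> [-6, 3, -2]
STORE 0 -> [-6, 3]
STORE 1 -> [-6]
PUSH 10 -> [-6, 10]
GT      -> [0]
PUSH 4  -> [0, 4]
PUSH 0  -> [0, 4, 0]
ROT     -> [4, 0, 0]
NEG     -> [4, 0, 0]
SUB     -> [4, 0]
MUL     -> [0]
LOAD 1  -> [0, 3]
SUB     -> [-3]
DUP     -> [-3, -3]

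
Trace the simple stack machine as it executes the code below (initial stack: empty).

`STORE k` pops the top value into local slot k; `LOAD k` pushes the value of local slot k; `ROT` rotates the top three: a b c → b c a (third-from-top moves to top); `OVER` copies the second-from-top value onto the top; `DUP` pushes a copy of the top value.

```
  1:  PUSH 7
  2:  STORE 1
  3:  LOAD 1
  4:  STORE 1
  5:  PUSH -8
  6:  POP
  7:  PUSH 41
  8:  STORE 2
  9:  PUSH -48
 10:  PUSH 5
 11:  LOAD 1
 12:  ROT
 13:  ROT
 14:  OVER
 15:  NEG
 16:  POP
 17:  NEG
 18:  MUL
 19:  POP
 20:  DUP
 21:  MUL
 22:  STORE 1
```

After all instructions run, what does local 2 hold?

PUSH 7    7
STORE 1   (empty)
LOAD 1    7
STORE 1   (empty)
PUSH -8   -8
POP       (empty)
PUSH 41   41
STORE 2   (empty)
PUSH -48  -48
PUSH 5    -48 5
LOAD 1    -48 5 7
ROT       5 7 -48
ROT       7 -48 5
OVER      7 -48 5 -48
NEG       7 -48 5 48
POP       7 -48 5
NEG       7 -48 -5
MUL       7 240
POP       7
DUP       7 7
MUL       49
STORE 1   (empty)

41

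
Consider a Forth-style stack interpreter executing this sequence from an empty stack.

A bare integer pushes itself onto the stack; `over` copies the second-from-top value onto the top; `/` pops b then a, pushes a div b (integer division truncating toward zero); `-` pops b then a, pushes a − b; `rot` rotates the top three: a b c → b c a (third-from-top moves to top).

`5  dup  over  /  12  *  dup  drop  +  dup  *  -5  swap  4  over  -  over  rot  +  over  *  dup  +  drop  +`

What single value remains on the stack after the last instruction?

-290

5    -> 5
dup  -> 5 5
over -> 5 5 5
/    -> 5 1
12   -> 5 1 12
*    -> 5 12
dup  -> 5 12 12
drop -> 5 12
+    -> 17
dup  -> 17 17
*    -> 289
-5   -> 289 -5
swap -> -5 289
4    -> -5 289 4
over -> -5 289 4 289
-    -> -5 289 -285
over -> -5 289 -285 289
rot  -> -5 -285 289 289
+    -> -5 -285 578
over -> -5 -285 578 -285
*    -> -5 -285 -164730
dup  -> -5 -285 -164730 -164730
+    -> -5 -285 -329460
drop -> -5 -285
+    -> -290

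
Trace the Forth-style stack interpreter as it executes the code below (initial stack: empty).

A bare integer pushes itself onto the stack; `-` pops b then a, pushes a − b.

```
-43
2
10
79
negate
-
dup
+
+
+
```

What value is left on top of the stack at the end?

-43    → -43
2      → -43 2
10     → -43 2 10
79     → -43 2 10 79
negate → -43 2 10 -79
-      → -43 2 89
dup    → -43 2 89 89
+      → -43 2 178
+      → -43 180
+      → 137

137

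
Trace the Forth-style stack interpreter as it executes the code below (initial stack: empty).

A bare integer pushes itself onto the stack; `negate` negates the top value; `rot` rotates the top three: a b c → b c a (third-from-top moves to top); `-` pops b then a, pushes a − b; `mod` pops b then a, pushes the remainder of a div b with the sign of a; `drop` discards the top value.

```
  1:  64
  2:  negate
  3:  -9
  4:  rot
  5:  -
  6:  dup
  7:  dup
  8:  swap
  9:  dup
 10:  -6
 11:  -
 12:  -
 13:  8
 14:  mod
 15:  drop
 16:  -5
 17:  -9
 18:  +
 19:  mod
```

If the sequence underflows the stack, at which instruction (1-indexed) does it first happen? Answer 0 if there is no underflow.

4

64     -> 64
negate -> -64
-9     -> -64 -9
rot  — needs 3 operands, stack has 2 → underflow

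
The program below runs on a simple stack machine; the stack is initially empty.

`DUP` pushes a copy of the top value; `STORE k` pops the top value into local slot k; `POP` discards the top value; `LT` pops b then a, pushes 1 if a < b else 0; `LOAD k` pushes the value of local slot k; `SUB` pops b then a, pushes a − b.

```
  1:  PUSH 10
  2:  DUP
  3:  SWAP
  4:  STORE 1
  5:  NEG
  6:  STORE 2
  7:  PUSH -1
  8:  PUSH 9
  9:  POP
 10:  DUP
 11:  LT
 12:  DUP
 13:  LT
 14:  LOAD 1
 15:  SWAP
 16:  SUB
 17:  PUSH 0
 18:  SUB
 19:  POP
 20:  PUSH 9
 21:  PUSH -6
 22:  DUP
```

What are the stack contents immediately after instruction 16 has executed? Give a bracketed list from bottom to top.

[10]

PUSH 10 : [10]
DUP     : [10, 10]
SWAP    : [10, 10]
STORE 1 : [10]
NEG     : [-10]
STORE 2 : []
PUSH -1 : [-1]
PUSH 9  : [-1, 9]
POP     : [-1]
DUP     : [-1, -1]
LT      : [0]
DUP     : [0, 0]
LT      : [0]
LOAD 1  : [0, 10]
SWAP    : [10, 0]
SUB     : [10]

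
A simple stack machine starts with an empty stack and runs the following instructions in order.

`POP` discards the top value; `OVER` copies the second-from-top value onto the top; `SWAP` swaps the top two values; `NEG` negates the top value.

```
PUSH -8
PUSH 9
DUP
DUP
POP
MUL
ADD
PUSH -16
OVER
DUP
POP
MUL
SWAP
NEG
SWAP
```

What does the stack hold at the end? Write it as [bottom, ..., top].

[-73, -1168]

PUSH -8  → -8
PUSH 9   → -8 9
DUP      → -8 9 9
DUP      → -8 9 9 9
POP      → -8 9 9
MUL      → -8 81
ADD      → 73
PUSH -16 → 73 -16
OVER     → 73 -16 73
DUP      → 73 -16 73 73
POP      → 73 -16 73
MUL      → 73 -1168
SWAP     → -1168 73
NEG      → -1168 -73
SWAP     → -73 -1168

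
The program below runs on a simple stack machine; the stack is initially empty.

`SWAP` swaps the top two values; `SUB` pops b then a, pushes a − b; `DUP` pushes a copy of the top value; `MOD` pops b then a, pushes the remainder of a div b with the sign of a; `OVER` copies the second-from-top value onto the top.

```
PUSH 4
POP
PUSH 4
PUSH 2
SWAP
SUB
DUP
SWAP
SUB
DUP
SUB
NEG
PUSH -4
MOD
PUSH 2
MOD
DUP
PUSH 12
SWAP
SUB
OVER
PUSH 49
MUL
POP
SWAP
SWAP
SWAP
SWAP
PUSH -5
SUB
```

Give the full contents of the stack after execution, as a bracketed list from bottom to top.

PUSH 4  → 4
POP     → (empty)
PUSH 4  → 4
PUSH 2  → 4 2
SWAP    → 2 4
SUB     → -2
DUP     → -2 -2
SWAP    → -2 -2
SUB     → 0
DUP     → 0 0
SUB     → 0
NEG     → 0
PUSH -4 → 0 -4
MOD     → 0
PUSH 2  → 0 2
MOD     → 0
DUP     → 0 0
PUSH 12 → 0 0 12
SWAP    → 0 12 0
SUB     → 0 12
OVER    → 0 12 0
PUSH 49 → 0 12 0 49
MUL     → 0 12 0
POP     → 0 12
SWAP    → 12 0
SWAP    → 0 12
SWAP    → 12 0
SWAP    → 0 12
PUSH -5 → 0 12 -5
SUB     → 0 17

[0, 17]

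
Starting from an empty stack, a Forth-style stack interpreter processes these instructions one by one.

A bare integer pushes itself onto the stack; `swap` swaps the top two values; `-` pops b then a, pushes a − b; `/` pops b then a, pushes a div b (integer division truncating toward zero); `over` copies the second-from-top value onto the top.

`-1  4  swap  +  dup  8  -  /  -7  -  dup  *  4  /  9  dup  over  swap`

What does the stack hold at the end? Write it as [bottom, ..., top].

-1   -> [-1]
4    -> [-1, 4]
swap -> [4, -1]
+    -> [3]
dup  -> [3, 3]
8    -> [3, 3, 8]
-    -> [3, -5]
/    -> [0]
-7   -> [0, -7]
-    -> [7]
dup  -> [7, 7]
*    -> [49]
4    -> [49, 4]
/    -> [12]
9    -> [12, 9]
dup  -> [12, 9, 9]
over -> [12, 9, 9, 9]
swap -> [12, 9, 9, 9]

[12, 9, 9, 9]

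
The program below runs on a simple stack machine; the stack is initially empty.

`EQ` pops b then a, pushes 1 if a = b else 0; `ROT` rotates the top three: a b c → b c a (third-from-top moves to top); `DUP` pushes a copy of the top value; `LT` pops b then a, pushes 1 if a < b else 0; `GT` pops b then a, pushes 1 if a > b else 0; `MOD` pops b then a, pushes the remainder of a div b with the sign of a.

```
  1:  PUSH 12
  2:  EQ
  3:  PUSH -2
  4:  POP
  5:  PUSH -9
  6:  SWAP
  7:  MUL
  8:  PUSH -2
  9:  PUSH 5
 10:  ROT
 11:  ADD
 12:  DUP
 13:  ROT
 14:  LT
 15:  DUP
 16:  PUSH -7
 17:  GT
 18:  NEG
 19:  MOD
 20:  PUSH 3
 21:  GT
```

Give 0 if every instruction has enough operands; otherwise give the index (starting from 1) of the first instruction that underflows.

PUSH 12  12
EQ  — needs 2 operands, stack has 1 → underflow

2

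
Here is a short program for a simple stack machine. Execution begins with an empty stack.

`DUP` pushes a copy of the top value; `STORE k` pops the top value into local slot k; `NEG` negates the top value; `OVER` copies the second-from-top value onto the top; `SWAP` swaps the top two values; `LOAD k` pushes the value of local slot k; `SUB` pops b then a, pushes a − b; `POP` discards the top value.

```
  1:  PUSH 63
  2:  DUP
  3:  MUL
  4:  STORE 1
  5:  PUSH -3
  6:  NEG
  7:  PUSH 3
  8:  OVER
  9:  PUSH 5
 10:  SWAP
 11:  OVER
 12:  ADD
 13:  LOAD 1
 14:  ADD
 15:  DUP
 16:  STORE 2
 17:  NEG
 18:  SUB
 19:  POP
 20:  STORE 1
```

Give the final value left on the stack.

3

PUSH 63  [63]
DUP      [63, 63]
MUL      [3969]
STORE 1  []
PUSH -3  [-3]
NEG      [3]
PUSH 3   [3, 3]
OVER     [3, 3, 3]
PUSH 5   [3, 3, 3, 5]
SWAP     [3, 3, 5, 3]
OVER     [3, 3, 5, 3, 5]
ADD      [3, 3, 5, 8]
LOAD 1   [3, 3, 5, 8, 3969]
ADD      [3, 3, 5, 3977]
DUP      [3, 3, 5, 3977, 3977]
STORE 2  [3, 3, 5, 3977]
NEG      [3, 3, 5, -3977]
SUB      [3, 3, 3982]
POP      [3, 3]
STORE 1  [3]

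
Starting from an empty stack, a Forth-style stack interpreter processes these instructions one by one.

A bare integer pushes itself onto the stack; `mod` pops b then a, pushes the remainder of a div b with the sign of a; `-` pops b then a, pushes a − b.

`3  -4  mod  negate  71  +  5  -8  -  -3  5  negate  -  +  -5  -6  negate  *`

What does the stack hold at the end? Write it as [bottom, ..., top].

[68, 15, -30]

3      → 3
-4     → 3 -4
mod    → 3
negate → -3
71     → -3 71
+      → 68
5      → 68 5
-8     → 68 5 -8
-      → 68 13
-3     → 68 13 -3
5      → 68 13 -3 5
negate → 68 13 -3 -5
-      → 68 13 2
+      → 68 15
-5     → 68 15 -5
-6     → 68 15 -5 -6
negate → 68 15 -5 6
*      → 68 15 -30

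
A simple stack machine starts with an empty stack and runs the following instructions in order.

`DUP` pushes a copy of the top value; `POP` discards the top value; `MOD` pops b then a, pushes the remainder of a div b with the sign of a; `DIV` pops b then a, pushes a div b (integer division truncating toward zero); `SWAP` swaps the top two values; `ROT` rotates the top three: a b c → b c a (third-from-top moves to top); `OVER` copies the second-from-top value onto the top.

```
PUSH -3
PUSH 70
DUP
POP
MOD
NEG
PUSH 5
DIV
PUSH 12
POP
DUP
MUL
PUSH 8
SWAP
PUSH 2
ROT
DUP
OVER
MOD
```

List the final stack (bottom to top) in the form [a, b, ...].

[0, 2, 8, 0]

PUSH -3  [-3]
PUSH 70  [-3, 70]
DUP      [-3, 70, 70]
POP      [-3, 70]
MOD      [-3]
NEG      [3]
PUSH 5   [3, 5]
DIV      [0]
PUSH 12  [0, 12]
POP      [0]
DUP      [0, 0]
MUL      [0]
PUSH 8   [0, 8]
SWAP     [8, 0]
PUSH 2   [8, 0, 2]
ROT      [0, 2, 8]
DUP      [0, 2, 8, 8]
OVER     [0, 2, 8, 8, 8]
MOD      [0, 2, 8, 0]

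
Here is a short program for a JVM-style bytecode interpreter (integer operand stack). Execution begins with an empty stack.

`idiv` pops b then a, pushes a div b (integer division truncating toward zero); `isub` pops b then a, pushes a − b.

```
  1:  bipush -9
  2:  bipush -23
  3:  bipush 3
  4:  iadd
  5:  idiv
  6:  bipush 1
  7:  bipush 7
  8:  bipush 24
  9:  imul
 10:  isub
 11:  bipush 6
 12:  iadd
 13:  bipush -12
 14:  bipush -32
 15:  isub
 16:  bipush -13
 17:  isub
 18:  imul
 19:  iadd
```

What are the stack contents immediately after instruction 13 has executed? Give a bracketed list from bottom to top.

[0, -161, -12]

bipush -9  : -9
bipush -23 : -9 -23
bipush 3   : -9 -23 3
iadd       : -9 -20
idiv       : 0
bipush 1   : 0 1
bipush 7   : 0 1 7
bipush 24  : 0 1 7 24
imul       : 0 1 168
isub       : 0 -167
bipush 6   : 0 -167 6
iadd       : 0 -161
bipush -12 : 0 -161 -12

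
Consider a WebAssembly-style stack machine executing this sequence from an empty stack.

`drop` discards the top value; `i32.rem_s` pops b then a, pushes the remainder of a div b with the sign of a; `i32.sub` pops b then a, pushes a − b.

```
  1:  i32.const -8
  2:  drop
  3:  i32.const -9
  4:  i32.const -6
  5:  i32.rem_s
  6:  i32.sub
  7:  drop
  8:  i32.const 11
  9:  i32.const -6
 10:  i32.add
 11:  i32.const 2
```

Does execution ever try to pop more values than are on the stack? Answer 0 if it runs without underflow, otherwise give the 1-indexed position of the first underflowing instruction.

i32.const -8 : [-8]
drop         : []
i32.const -9 : [-9]
i32.const -6 : [-9, -6]
i32.rem_s    : [-3]
i32.sub  — needs 2 operands, stack has 1 → underflow

6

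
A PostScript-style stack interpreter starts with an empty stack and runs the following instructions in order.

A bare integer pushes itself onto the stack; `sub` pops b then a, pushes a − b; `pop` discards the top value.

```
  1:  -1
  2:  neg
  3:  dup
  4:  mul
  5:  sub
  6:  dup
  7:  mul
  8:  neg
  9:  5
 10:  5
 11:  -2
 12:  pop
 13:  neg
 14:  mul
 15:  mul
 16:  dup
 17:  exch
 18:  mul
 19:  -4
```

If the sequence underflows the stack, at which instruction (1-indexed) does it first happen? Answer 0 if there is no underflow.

-1   [-1]
neg  [1]
dup  [1, 1]
mul  [1]
sub  — needs 2 operands, stack has 1 → underflow

5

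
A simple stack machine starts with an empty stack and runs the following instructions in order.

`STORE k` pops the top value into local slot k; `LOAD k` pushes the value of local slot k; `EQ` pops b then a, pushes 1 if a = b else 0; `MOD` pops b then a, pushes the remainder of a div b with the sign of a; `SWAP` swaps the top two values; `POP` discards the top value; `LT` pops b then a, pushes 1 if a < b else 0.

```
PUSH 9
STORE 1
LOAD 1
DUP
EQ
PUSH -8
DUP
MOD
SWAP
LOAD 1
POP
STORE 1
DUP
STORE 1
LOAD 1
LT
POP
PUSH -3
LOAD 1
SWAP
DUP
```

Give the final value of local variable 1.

PUSH 9  : [9]
STORE 1 : []
LOAD 1  : [9]
DUP     : [9, 9]
EQ      : [1]
PUSH -8 : [1, -8]
DUP     : [1, -8, -8]
MOD     : [1, 0]
SWAP    : [0, 1]
LOAD 1  : [0, 1, 9]
POP     : [0, 1]
STORE 1 : [0]
DUP     : [0, 0]
STORE 1 : [0]
LOAD 1  : [0, 0]
LT      : [0]
POP     : []
PUSH -3 : [-3]
LOAD 1  : [-3, 0]
SWAP    : [0, -3]
DUP     : [0, -3, -3]

0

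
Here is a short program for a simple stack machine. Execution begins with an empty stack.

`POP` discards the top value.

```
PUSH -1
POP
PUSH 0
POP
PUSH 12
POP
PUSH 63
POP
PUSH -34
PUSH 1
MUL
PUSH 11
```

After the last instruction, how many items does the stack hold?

PUSH -1   -1
POP       (empty)
PUSH 0    0
POP       (empty)
PUSH 12   12
POP       (empty)
PUSH 63   63
POP       (empty)
PUSH -34  -34
PUSH 1    -34 1
MUL       -34
PUSH 11   -34 11

2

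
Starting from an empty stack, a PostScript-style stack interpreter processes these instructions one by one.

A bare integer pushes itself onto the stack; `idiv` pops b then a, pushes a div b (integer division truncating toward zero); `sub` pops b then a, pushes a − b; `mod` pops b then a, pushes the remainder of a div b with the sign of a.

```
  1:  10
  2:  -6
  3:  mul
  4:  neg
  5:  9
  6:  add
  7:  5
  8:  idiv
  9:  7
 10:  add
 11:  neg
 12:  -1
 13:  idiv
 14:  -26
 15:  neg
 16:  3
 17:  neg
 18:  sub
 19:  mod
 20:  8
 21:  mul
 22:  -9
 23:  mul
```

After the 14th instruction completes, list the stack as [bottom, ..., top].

[20, -26]

10   : 10
-6   : 10 -6
mul  : -60
neg  : 60
9    : 60 9
add  : 69
5    : 69 5
idiv : 13
7    : 13 7
add  : 20
neg  : -20
-1   : -20 -1
idiv : 20
-26  : 20 -26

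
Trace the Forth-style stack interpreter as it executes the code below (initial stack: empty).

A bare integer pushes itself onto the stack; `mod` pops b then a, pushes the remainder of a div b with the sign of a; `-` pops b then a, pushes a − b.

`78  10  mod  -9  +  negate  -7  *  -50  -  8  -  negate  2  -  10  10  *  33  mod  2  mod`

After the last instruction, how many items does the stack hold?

78     -> [78]
10     -> [78, 10]
mod    -> [8]
-9     -> [8, -9]
+      -> [-1]
negate -> [1]
-7     -> [1, -7]
*      -> [-7]
-50    -> [-7, -50]
-      -> [43]
8      -> [43, 8]
-      -> [35]
negate -> [-35]
2      -> [-35, 2]
-      -> [-37]
10     -> [-37, 10]
10     -> [-37, 10, 10]
*      -> [-37, 100]
33     -> [-37, 100, 33]
mod    -> [-37, 1]
2      -> [-37, 1, 2]
mod    -> [-37, 1]

2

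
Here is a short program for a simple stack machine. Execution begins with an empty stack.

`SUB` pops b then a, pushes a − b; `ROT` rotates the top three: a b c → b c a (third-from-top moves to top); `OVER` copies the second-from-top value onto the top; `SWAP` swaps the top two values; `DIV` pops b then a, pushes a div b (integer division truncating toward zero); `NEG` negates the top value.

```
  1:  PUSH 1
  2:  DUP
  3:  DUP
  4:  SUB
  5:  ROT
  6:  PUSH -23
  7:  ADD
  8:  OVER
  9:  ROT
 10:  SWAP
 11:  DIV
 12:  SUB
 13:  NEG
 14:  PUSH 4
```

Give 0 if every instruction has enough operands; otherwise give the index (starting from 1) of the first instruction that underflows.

PUSH 1  [1]
DUP     [1, 1]
DUP     [1, 1, 1]
SUB     [1, 0]
ROT  — needs 3 operands, stack has 2 → underflow

5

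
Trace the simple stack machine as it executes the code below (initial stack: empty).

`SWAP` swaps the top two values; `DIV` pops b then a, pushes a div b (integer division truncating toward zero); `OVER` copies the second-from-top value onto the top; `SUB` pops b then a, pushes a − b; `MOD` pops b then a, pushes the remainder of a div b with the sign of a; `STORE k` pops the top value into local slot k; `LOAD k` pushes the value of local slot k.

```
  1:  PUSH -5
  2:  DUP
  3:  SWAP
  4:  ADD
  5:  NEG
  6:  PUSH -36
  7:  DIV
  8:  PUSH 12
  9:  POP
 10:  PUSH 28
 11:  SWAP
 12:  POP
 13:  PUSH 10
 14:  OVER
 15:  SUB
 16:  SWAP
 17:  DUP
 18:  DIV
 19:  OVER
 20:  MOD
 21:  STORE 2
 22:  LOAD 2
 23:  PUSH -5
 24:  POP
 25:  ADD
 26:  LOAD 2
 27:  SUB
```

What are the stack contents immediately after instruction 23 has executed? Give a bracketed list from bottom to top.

[-18, 1, -5]

PUSH -5  -> -5
DUP      -> -5 -5
SWAP     -> -5 -5
ADD      -> -10
NEG      -> 10
PUSH -36 -> 10 -36
DIV      -> 0
PUSH 12  -> 0 12
POP      -> 0
PUSH 28  -> 0 28
SWAP     -> 28 0
POP      -> 28
PUSH 10  -> 28 10
OVER     -> 28 10 28
SUB      -> 28 -18
SWAP     -> -18 28
DUP      -> -18 28 28
DIV      -> -18 1
OVER     -> -18 1 -18
MOD      -> -18 1
STORE 2  -> -18
LOAD 2   -> -18 1
PUSH -5  -> -18 1 -5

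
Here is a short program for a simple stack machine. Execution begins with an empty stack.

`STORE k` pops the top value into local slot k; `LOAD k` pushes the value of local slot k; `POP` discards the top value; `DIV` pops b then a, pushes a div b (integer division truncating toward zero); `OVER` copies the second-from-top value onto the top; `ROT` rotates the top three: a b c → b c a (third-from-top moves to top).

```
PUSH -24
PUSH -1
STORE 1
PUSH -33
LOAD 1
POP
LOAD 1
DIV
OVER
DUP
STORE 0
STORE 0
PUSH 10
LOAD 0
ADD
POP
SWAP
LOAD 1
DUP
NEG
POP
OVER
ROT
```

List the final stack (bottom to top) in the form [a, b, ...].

[33, -1, -24, -24]

PUSH -24 -> [-24]
PUSH -1  -> [-24, -1]
STORE 1  -> [-24]
PUSH -33 -> [-24, -33]
LOAD 1   -> [-24, -33, -1]
POP      -> [-24, -33]
LOAD 1   -> [-24, -33, -1]
DIV      -> [-24, 33]
OVER     -> [-24, 33, -24]
DUP      -> [-24, 33, -24, -24]
STORE 0  -> [-24, 33, -24]
STORE 0  -> [-24, 33]
PUSH 10  -> [-24, 33, 10]
LOAD 0   -> [-24, 33, 10, -24]
ADD      -> [-24, 33, -14]
POP      -> [-24, 33]
SWAP     -> [33, -24]
LOAD 1   -> [33, -24, -1]
DUP      -> [33, -24, -1, -1]
NEG      -> [33, -24, -1, 1]
POP      -> [33, -24, -1]
OVER     -> [33, -24, -1, -24]
ROT      -> [33, -1, -24, -24]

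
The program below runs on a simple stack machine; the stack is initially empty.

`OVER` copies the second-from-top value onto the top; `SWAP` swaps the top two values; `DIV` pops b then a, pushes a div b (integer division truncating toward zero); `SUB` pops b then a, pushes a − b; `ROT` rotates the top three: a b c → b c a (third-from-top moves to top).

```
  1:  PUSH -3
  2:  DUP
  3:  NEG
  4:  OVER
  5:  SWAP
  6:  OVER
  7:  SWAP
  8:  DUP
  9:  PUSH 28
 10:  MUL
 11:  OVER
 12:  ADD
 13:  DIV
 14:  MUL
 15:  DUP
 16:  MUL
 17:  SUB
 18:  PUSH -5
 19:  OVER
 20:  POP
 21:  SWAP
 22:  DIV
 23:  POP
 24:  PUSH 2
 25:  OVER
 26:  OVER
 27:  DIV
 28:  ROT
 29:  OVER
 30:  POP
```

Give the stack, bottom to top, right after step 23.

PUSH -3 → -3
DUP     → -3 -3
NEG     → -3 3
OVER    → -3 3 -3
SWAP    → -3 -3 3
OVER    → -3 -3 3 -3
SWAP    → -3 -3 -3 3
DUP     → -3 -3 -3 3 3
PUSH 28 → -3 -3 -3 3 3 28
MUL     → -3 -3 -3 3 84
OVER    → -3 -3 -3 3 84 3
ADD     → -3 -3 -3 3 87
DIV     → -3 -3 -3 0
MUL     → -3 -3 0
DUP     → -3 -3 0 0
MUL     → -3 -3 0
SUB     → -3 -3
PUSH -5 → -3 -3 -5
OVER    → -3 -3 -5 -3
POP     → -3 -3 -5
SWAP    → -3 -5 -3
DIV     → -3 1
POP     → -3

[-3]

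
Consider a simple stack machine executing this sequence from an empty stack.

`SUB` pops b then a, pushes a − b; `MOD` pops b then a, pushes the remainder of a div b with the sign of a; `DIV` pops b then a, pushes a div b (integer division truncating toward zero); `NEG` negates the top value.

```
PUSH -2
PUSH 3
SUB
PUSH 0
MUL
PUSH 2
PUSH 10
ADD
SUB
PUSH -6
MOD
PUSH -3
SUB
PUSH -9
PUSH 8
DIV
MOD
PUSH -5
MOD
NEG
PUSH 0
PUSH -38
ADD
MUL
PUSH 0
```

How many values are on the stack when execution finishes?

2

PUSH -2  -> [-2]
PUSH 3   -> [-2, 3]
SUB      -> [-5]
PUSH 0   -> [-5, 0]
MUL      -> [0]
PUSH 2   -> [0, 2]
PUSH 10  -> [0, 2, 10]
ADD      -> [0, 12]
SUB      -> [-12]
PUSH -6  -> [-12, -6]
MOD      -> [0]
PUSH -3  -> [0, -3]
SUB      -> [3]
PUSH -9  -> [3, -9]
PUSH 8   -> [3, -9, 8]
DIV      -> [3, -1]
MOD      -> [0]
PUSH -5  -> [0, -5]
MOD      -> [0]
NEG      -> [0]
PUSH 0   -> [0, 0]
PUSH -38 -> [0, 0, -38]
ADD      -> [0, -38]
MUL      -> [0]
PUSH 0   -> [0, 0]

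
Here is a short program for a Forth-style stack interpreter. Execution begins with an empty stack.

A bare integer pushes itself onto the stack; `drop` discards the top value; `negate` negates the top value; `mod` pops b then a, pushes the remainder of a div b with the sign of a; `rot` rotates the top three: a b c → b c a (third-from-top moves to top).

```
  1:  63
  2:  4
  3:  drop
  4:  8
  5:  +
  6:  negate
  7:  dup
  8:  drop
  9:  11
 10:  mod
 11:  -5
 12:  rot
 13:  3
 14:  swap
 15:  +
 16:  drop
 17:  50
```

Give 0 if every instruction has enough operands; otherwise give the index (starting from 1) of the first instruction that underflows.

63     -> 63
4      -> 63 4
drop   -> 63
8      -> 63 8
+      -> 71
negate -> -71
dup    -> -71 -71
drop   -> -71
11     -> -71 11
mod    -> -5
-5     -> -5 -5
rot  — needs 3 operands, stack has 2 → underflow

12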